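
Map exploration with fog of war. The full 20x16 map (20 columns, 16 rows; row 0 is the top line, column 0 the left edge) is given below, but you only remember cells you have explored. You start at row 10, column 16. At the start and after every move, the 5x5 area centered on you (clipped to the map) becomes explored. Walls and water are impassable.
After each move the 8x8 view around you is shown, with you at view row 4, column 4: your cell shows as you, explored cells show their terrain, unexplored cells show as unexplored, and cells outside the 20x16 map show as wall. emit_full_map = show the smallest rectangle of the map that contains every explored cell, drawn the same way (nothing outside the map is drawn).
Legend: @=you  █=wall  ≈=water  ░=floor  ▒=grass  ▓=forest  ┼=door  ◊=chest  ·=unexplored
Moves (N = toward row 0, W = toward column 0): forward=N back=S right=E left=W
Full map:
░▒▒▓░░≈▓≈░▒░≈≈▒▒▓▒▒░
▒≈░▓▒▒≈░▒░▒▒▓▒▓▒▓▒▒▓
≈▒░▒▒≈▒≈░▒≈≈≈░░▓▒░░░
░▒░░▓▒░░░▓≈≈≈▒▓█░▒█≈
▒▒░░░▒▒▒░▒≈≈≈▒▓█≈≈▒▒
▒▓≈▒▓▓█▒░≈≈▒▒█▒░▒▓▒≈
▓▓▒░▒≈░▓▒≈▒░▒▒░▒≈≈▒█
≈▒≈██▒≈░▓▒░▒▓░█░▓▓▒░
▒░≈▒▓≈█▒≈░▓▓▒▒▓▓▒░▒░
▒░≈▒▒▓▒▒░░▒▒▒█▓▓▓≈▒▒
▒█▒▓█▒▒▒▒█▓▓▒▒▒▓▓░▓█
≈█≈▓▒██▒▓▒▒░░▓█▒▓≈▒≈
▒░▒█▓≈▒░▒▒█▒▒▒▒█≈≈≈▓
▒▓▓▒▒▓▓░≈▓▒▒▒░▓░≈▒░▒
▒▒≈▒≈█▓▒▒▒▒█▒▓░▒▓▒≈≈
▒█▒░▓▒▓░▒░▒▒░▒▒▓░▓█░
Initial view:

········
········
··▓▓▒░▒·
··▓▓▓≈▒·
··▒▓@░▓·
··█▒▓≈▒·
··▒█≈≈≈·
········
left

········
········
··▒▓▓▒░▒
··█▓▓▓≈▒
··▒▒@▓░▓
··▓█▒▓≈▒
··▒▒█≈≈≈
········

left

········
········
··▒▒▓▓▒░
··▒█▓▓▓≈
··▒▒@▓▓░
··░▓█▒▓≈
··▒▒▒█≈≈
········

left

········
········
··▓▒▒▓▓▒
··▒▒█▓▓▓
··▓▒@▒▓▓
··░░▓█▒▓
··▒▒▒▒█≈
········

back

········
··▓▒▒▓▓▒
··▒▒█▓▓▓
··▓▒▒▒▓▓
··░░@█▒▓
··▒▒▒▒█≈
··▒▒░▓░·
········

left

········
···▓▒▒▓▓
··▒▒▒█▓▓
··▓▓▒▒▒▓
··▒░@▓█▒
··█▒▒▒▒█
··▒▒▒░▓░
········

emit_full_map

·▓▒▒▓▓▒░▒
▒▒▒█▓▓▓≈▒
▓▓▒▒▒▓▓░▓
▒░@▓█▒▓≈▒
█▒▒▒▒█≈≈≈
▒▒▒░▓░···

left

········
····▓▒▒▓
··░▒▒▒█▓
··█▓▓▒▒▒
··▒▒@░▓█
··▒█▒▒▒▒
··▓▒▒▒░▓
········

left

········
·····▓▒▒
··░░▒▒▒█
··▒█▓▓▒▒
··▓▒@░░▓
··▒▒█▒▒▒
··≈▓▒▒▒░
········

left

········
······▓▒
··▒░░▒▒▒
··▒▒█▓▓▒
··▒▓@▒░░
··░▒▒█▒▒
··░≈▓▒▒▒
········

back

······▓▒
··▒░░▒▒▒
··▒▒█▓▓▒
··▒▓▒▒░░
··░▒@█▒▒
··░≈▓▒▒▒
··▒▒▒▒█·
········

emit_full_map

····▓▒▒▓▓▒░▒
▒░░▒▒▒█▓▓▓≈▒
▒▒█▓▓▒▒▒▓▓░▓
▒▓▒▒░░▓█▒▓≈▒
░▒@█▒▒▒▒█≈≈≈
░≈▓▒▒▒░▓░···
▒▒▒▒█·······

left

·······▓
···▒░░▒▒
··▒▒▒█▓▓
··█▒▓▒▒░
··▒░@▒█▒
··▓░≈▓▒▒
··▓▒▒▒▒█
········

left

········
····▒░░▒
··▒▒▒▒█▓
··██▒▓▒▒
··≈▒@▒▒█
··▓▓░≈▓▒
··█▓▒▒▒▒
········

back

····▒░░▒
··▒▒▒▒█▓
··██▒▓▒▒
··≈▒░▒▒█
··▓▓@≈▓▒
··█▓▒▒▒▒
··▒▓░▒░·
████████

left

·····▒░░
···▒▒▒▒█
··▒██▒▓▒
··▓≈▒░▒▒
··▒▓@░≈▓
··≈█▓▒▒▒
··▓▒▓░▒░
████████

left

······▒░
····▒▒▒▒
··▓▒██▒▓
··█▓≈▒░▒
··▒▒@▓░≈
··▒≈█▓▒▒
··░▓▒▓░▒
████████

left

·······▒
·····▒▒▒
··≈▓▒██▒
··▒█▓≈▒░
··▓▒@▓▓░
··≈▒≈█▓▒
··▒░▓▒▓░
████████

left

█·······
█·····▒▒
█·█≈▓▒██
█·░▒█▓≈▒
█·▓▓@▒▓▓
█·▒≈▒≈█▓
█·█▒░▓▒▓
████████

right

·······▒
·····▒▒▒
·█≈▓▒██▒
·░▒█▓≈▒░
·▓▓▒@▓▓░
·▒≈▒≈█▓▒
·█▒░▓▒▓░
████████

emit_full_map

··········▓▒▒▓▓▒░▒
······▒░░▒▒▒█▓▓▓≈▒
····▒▒▒▒█▓▓▒▒▒▓▓░▓
█≈▓▒██▒▓▒▒░░▓█▒▓≈▒
░▒█▓≈▒░▒▒█▒▒▒▒█≈≈≈
▓▓▒@▓▓░≈▓▒▒▒░▓░···
▒≈▒≈█▓▒▒▒▒█·······
█▒░▓▒▓░▒░·········

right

······▒░
····▒▒▒▒
█≈▓▒██▒▓
░▒█▓≈▒░▒
▓▓▒▒@▓░≈
▒≈▒≈█▓▒▒
█▒░▓▒▓░▒
████████

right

·····▒░░
···▒▒▒▒█
≈▓▒██▒▓▒
▒█▓≈▒░▒▒
▓▒▒▓@░≈▓
≈▒≈█▓▒▒▒
▒░▓▒▓░▒░
████████

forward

········
·····▒░░
··█▒▒▒▒█
≈▓▒██▒▓▒
▒█▓≈@░▒▒
▓▒▒▓▓░≈▓
≈▒≈█▓▒▒▒
▒░▓▒▓░▒░

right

········
····▒░░▒
·█▒▒▒▒█▓
▓▒██▒▓▒▒
█▓≈▒@▒▒█
▒▒▓▓░≈▓▒
▒≈█▓▒▒▒▒
░▓▒▓░▒░·

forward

········
········
··▓▒▒░░▒
·█▒▒▒▒█▓
▓▒██@▓▒▒
█▓≈▒░▒▒█
▒▒▓▓░≈▓▒
▒≈█▓▒▒▒▒

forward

········
········
··≈█▒≈░·
··▓▒▒░░▒
·█▒▒@▒█▓
▓▒██▒▓▒▒
█▓≈▒░▒▒█
▒▒▓▓░≈▓▒

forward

········
········
··▒≈░▓▒·
··≈█▒≈░·
··▓▒@░░▒
·█▒▒▒▒█▓
▓▒██▒▓▒▒
█▓≈▒░▒▒█

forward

········
········
··≈░▓▒≈·
··▒≈░▓▒·
··≈█@≈░·
··▓▒▒░░▒
·█▒▒▒▒█▓
▓▒██▒▓▒▒

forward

········
········
··▓█▒░≈·
··≈░▓▒≈·
··▒≈@▓▒·
··≈█▒≈░·
··▓▒▒░░▒
·█▒▒▒▒█▓

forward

········
········
··▒▒▒░▒·
··▓█▒░≈·
··≈░@▒≈·
··▒≈░▓▒·
··≈█▒≈░·
··▓▒▒░░▒

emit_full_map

····▒▒▒░▒·········
····▓█▒░≈·········
····≈░@▒≈·········
····▒≈░▓▒·········
····≈█▒≈░·▓▒▒▓▓▒░▒
····▓▒▒░░▒▒▒█▓▓▓≈▒
···█▒▒▒▒█▓▓▒▒▒▓▓░▓
█≈▓▒██▒▓▒▒░░▓█▒▓≈▒
░▒█▓≈▒░▒▒█▒▒▒▒█≈≈≈
▓▓▒▒▓▓░≈▓▒▒▒░▓░···
▒≈▒≈█▓▒▒▒▒█·······
█▒░▓▒▓░▒░·········

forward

········
········
··▒░░░▓·
··▒▒▒░▒·
··▓█@░≈·
··≈░▓▒≈·
··▒≈░▓▒·
··≈█▒≈░·

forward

········
········
··≈▒≈░▒·
··▒░░░▓·
··▒▒@░▒·
··▓█▒░≈·
··≈░▓▒≈·
··▒≈░▓▒·

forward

████████
········
··▒≈░▒░·
··≈▒≈░▒·
··▒░@░▓·
··▒▒▒░▒·
··▓█▒░≈·
··≈░▓▒≈·

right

████████
········
·▒≈░▒░▒·
·≈▒≈░▒≈·
·▒░░@▓≈·
·▒▒▒░▒≈·
·▓█▒░≈≈·
·≈░▓▒≈··

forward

████████
████████
··≈▓≈░▒·
·▒≈░▒░▒·
·≈▒≈@▒≈·
·▒░░░▓≈·
·▒▒▒░▒≈·
·▓█▒░≈≈·

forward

████████
████████
████████
··≈▓≈░▒·
·▒≈░@░▒·
·≈▒≈░▒≈·
·▒░░░▓≈·
·▒▒▒░▒≈·

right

████████
████████
████████
·≈▓≈░▒░·
▒≈░▒@▒▒·
≈▒≈░▒≈≈·
▒░░░▓≈≈·
▒▒▒░▒≈··

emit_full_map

·····≈▓≈░▒░·······
····▒≈░▒@▒▒·······
····≈▒≈░▒≈≈·······
····▒░░░▓≈≈·······
····▒▒▒░▒≈········
····▓█▒░≈≈········
····≈░▓▒≈·········
····▒≈░▓▒·········
····≈█▒≈░·▓▒▒▓▓▒░▒
····▓▒▒░░▒▒▒█▓▓▓≈▒
···█▒▒▒▒█▓▓▒▒▒▓▓░▓
█≈▓▒██▒▓▒▒░░▓█▒▓≈▒
░▒█▓≈▒░▒▒█▒▒▒▒█≈≈≈
▓▓▒▒▓▓░≈▓▒▒▒░▓░···
▒≈▒≈█▓▒▒▒▒█·······
█▒░▓▒▓░▒░·········

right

████████
████████
████████
≈▓≈░▒░≈·
≈░▒░@▒▓·
▒≈░▒≈≈≈·
░░░▓≈≈≈·
▒▒░▒≈···

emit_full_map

·····≈▓≈░▒░≈······
····▒≈░▒░@▒▓······
····≈▒≈░▒≈≈≈······
····▒░░░▓≈≈≈······
····▒▒▒░▒≈········
····▓█▒░≈≈········
····≈░▓▒≈·········
····▒≈░▓▒·········
····≈█▒≈░·▓▒▒▓▓▒░▒
····▓▒▒░░▒▒▒█▓▓▓≈▒
···█▒▒▒▒█▓▓▒▒▒▓▓░▓
█≈▓▒██▒▓▒▒░░▓█▒▓≈▒
░▒█▓≈▒░▒▒█▒▒▒▒█≈≈≈
▓▓▒▒▓▓░≈▓▒▒▒░▓░···
▒≈▒≈█▓▒▒▒▒█·······
█▒░▓▒▓░▒░·········


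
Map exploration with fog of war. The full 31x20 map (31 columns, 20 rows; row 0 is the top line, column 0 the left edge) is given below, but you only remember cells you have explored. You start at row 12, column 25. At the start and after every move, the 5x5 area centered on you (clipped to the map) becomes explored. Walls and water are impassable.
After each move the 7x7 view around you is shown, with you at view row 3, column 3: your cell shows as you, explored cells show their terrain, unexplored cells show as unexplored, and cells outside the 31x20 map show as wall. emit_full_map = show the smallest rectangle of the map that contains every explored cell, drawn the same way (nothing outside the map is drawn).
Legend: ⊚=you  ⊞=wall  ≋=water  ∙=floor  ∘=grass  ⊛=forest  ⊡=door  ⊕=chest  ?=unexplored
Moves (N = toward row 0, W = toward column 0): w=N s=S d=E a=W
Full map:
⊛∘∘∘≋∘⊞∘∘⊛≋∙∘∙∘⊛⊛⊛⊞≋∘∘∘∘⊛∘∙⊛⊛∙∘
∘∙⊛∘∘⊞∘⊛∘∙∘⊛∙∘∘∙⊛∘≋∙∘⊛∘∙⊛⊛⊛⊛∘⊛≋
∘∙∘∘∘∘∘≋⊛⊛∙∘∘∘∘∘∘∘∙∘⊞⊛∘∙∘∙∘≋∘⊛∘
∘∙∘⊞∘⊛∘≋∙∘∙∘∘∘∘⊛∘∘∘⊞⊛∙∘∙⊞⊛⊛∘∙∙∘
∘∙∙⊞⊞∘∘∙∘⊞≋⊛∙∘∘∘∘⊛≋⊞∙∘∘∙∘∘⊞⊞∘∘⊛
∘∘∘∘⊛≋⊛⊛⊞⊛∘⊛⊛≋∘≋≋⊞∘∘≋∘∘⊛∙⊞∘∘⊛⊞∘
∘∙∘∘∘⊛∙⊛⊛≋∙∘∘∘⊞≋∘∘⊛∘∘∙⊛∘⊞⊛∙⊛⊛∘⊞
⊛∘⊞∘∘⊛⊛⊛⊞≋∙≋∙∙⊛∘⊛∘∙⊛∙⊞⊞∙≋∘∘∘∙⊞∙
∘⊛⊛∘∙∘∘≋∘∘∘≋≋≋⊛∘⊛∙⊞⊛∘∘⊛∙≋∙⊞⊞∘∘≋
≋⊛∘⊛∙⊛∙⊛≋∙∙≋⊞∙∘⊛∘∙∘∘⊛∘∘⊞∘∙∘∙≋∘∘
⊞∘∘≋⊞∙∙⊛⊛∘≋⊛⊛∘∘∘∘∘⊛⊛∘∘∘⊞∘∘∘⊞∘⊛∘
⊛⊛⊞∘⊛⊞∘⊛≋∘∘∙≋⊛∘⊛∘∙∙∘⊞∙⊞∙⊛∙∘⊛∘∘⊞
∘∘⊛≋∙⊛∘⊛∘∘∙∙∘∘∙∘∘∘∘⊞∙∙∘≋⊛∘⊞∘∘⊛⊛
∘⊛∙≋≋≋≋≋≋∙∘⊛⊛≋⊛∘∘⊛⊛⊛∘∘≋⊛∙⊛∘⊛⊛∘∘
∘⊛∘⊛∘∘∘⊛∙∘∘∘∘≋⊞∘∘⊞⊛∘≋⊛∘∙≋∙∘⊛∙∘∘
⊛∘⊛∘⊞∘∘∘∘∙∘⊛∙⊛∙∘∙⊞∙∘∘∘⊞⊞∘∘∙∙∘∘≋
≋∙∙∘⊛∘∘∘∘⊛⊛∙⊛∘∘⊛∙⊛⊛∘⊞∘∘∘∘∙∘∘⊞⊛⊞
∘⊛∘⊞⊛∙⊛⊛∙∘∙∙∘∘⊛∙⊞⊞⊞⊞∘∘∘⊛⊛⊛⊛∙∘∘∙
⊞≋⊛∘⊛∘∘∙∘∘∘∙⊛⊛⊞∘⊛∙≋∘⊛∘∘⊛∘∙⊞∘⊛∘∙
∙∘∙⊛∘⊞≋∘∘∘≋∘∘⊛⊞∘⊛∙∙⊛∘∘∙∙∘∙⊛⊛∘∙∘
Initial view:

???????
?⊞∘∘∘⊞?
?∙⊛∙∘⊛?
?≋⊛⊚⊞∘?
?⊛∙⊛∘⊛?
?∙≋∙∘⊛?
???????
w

???????
?⊞∘∙∘∙?
?⊞∘∘∘⊞?
?∙⊛⊚∘⊛?
?≋⊛∘⊞∘?
?⊛∙⊛∘⊛?
?∙≋∙∘⊛?

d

???????
⊞∘∙∘∙≋?
⊞∘∘∘⊞∘?
∙⊛∙⊚⊛∘?
≋⊛∘⊞∘∘?
⊛∙⊛∘⊛⊛?
∙≋∙∘⊛??

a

???????
?⊞∘∙∘∙≋
?⊞∘∘∘⊞∘
?∙⊛⊚∘⊛∘
?≋⊛∘⊞∘∘
?⊛∙⊛∘⊛⊛
?∙≋∙∘⊛?

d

???????
⊞∘∙∘∙≋?
⊞∘∘∘⊞∘?
∙⊛∙⊚⊛∘?
≋⊛∘⊞∘∘?
⊛∙⊛∘⊛⊛?
∙≋∙∘⊛??

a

???????
?⊞∘∙∘∙≋
?⊞∘∘∘⊞∘
?∙⊛⊚∘⊛∘
?≋⊛∘⊞∘∘
?⊛∙⊛∘⊛⊛
?∙≋∙∘⊛?


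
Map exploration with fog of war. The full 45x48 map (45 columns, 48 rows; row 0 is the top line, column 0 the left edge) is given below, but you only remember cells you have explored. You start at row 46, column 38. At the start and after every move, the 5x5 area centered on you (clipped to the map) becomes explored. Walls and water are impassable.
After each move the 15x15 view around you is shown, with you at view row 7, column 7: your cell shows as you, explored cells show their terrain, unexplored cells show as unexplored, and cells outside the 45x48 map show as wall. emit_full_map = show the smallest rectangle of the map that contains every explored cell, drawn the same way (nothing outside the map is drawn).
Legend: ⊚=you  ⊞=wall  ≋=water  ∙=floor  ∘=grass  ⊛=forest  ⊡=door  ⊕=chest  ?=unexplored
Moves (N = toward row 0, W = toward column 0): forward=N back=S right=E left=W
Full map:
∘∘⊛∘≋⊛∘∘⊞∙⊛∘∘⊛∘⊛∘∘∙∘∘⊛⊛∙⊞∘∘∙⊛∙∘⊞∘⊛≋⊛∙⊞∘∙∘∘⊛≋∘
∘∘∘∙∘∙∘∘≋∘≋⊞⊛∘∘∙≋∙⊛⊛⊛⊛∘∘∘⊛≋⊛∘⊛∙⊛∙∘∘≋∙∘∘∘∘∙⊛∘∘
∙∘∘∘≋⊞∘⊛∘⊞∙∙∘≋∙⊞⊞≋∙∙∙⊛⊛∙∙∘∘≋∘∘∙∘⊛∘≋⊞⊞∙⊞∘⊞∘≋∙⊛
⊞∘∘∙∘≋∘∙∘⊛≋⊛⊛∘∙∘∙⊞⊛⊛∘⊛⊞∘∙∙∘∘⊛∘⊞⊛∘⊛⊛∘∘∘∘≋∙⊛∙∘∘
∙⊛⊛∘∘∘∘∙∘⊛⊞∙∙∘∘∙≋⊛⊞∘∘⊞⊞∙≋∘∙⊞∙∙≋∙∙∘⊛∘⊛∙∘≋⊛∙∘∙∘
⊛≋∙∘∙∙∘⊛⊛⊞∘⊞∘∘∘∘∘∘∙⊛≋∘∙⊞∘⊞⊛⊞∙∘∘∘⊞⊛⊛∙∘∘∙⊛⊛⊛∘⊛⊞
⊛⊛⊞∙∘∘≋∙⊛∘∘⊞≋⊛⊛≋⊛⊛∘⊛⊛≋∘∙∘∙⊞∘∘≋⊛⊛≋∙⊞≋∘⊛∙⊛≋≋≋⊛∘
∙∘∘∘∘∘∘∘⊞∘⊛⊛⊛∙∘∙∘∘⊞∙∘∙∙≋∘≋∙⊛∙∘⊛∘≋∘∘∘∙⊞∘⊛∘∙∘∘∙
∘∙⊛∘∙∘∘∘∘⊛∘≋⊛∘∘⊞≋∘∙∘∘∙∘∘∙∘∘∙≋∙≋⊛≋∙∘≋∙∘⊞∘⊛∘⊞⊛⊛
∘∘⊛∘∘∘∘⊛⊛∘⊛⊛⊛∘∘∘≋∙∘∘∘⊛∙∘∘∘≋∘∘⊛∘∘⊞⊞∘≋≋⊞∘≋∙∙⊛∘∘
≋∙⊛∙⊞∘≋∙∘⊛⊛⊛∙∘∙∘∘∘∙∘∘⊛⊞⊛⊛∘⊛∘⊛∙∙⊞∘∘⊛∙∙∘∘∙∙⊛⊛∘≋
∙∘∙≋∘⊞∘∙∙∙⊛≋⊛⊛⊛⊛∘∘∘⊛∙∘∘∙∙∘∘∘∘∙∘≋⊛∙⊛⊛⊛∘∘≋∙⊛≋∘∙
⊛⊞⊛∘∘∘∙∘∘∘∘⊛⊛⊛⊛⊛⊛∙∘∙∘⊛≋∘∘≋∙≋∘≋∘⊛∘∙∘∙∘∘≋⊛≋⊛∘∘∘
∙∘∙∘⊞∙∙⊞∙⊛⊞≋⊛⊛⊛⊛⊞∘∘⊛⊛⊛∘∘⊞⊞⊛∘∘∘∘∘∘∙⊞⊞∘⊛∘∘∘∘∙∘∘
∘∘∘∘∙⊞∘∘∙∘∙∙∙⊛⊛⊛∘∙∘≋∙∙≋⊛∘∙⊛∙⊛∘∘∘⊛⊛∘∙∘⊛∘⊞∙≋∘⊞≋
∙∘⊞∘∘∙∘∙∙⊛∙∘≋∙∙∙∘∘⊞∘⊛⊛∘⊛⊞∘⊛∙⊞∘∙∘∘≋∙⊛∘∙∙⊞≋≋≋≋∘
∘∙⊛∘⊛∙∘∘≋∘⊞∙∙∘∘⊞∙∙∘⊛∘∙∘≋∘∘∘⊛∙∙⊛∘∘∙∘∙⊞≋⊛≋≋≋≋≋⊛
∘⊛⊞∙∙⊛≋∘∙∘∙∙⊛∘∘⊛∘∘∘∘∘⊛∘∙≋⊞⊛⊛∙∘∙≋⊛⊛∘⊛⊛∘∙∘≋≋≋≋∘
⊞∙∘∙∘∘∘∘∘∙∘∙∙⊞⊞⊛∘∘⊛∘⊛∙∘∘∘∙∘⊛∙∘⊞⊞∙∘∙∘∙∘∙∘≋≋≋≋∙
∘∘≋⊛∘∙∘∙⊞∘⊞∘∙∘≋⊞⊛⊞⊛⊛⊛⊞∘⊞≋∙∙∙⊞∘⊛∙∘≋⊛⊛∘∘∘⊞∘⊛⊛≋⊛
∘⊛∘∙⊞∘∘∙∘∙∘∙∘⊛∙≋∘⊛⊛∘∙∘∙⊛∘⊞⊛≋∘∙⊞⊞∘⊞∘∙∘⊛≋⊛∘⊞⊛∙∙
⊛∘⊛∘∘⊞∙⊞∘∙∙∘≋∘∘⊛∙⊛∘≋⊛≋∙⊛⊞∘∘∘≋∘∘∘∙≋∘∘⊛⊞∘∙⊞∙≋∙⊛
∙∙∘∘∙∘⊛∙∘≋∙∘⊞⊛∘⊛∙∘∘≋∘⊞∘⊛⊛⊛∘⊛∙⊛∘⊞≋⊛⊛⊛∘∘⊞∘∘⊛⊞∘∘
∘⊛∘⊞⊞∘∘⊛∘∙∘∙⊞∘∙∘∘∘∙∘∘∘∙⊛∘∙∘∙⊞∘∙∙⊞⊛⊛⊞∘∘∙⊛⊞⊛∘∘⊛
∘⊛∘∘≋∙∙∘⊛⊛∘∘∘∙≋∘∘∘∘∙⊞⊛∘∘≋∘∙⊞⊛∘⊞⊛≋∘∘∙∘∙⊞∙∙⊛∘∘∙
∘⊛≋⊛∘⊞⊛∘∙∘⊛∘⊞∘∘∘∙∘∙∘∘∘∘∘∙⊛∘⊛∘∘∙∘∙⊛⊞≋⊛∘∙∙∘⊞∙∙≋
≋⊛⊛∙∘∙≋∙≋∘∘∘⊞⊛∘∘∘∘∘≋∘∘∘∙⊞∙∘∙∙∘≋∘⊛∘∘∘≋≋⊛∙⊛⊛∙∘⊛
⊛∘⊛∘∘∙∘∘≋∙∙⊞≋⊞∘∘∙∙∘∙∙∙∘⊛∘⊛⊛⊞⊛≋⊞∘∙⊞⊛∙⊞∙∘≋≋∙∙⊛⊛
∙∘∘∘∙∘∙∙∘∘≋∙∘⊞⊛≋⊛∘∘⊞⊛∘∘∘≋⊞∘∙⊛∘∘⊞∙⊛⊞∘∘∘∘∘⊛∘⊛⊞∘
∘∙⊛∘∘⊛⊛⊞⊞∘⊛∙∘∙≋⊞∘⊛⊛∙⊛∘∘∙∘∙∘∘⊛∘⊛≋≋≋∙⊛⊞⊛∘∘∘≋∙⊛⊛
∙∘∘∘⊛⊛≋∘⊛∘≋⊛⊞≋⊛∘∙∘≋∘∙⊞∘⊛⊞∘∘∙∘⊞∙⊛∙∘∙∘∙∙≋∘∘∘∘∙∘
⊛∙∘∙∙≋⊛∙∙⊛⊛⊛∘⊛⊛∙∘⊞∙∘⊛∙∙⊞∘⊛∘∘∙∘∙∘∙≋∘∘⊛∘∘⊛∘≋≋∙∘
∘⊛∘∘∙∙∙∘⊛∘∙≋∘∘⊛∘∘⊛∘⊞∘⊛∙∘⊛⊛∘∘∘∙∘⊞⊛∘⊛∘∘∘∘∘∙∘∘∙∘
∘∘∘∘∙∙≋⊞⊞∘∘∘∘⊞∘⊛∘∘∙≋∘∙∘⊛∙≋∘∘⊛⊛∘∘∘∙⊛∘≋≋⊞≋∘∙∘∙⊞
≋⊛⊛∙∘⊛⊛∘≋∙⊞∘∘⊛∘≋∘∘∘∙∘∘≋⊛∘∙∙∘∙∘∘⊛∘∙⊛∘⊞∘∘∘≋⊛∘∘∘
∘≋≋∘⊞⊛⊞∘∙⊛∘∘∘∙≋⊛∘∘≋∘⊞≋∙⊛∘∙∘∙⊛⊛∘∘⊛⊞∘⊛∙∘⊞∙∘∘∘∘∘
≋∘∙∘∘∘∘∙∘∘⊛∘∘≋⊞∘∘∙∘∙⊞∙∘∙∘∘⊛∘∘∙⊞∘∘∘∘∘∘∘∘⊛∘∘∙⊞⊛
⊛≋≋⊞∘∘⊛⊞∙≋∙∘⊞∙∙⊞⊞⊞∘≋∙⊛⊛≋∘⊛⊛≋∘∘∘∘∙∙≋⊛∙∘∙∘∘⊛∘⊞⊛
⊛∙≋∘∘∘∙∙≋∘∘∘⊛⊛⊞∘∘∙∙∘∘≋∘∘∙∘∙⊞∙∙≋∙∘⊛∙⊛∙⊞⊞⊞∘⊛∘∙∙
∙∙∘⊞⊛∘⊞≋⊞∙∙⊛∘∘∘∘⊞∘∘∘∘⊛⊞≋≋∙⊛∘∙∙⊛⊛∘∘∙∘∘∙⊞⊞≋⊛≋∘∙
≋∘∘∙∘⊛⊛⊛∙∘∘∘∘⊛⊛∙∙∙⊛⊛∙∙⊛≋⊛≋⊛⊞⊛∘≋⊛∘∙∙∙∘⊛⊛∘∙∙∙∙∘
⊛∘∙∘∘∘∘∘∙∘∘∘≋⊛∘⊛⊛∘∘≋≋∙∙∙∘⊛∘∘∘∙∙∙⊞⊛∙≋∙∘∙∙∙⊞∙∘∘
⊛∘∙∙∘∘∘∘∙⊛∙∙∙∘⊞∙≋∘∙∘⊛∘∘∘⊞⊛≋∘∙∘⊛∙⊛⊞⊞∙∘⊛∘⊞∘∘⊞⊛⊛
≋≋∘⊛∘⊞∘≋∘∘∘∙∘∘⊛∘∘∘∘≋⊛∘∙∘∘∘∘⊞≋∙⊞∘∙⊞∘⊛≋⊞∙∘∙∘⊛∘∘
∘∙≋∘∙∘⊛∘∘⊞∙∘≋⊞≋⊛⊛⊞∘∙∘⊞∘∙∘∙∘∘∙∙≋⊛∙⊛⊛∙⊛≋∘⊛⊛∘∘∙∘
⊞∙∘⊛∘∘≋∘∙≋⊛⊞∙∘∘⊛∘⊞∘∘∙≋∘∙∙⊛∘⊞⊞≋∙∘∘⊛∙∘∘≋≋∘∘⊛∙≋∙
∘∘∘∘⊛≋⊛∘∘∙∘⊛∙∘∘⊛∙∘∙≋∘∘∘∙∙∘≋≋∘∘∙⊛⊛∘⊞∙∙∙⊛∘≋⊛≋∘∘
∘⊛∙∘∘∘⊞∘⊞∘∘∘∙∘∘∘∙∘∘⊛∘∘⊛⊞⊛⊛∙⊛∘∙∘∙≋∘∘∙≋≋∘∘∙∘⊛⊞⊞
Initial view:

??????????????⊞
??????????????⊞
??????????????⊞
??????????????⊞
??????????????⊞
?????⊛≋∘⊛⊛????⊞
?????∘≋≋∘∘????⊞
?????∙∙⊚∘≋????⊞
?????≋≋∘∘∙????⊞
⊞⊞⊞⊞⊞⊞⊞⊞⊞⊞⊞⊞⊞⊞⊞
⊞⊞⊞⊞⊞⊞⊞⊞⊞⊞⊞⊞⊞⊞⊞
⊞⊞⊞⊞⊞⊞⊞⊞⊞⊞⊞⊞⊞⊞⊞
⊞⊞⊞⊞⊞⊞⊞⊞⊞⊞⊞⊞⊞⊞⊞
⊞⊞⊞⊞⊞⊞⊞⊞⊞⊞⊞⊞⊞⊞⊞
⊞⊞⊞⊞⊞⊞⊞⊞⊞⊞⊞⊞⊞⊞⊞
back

??????????????⊞
??????????????⊞
??????????????⊞
??????????????⊞
?????⊛≋∘⊛⊛????⊞
?????∘≋≋∘∘????⊞
?????∙∙⊛∘≋????⊞
?????≋≋⊚∘∙????⊞
⊞⊞⊞⊞⊞⊞⊞⊞⊞⊞⊞⊞⊞⊞⊞
⊞⊞⊞⊞⊞⊞⊞⊞⊞⊞⊞⊞⊞⊞⊞
⊞⊞⊞⊞⊞⊞⊞⊞⊞⊞⊞⊞⊞⊞⊞
⊞⊞⊞⊞⊞⊞⊞⊞⊞⊞⊞⊞⊞⊞⊞
⊞⊞⊞⊞⊞⊞⊞⊞⊞⊞⊞⊞⊞⊞⊞
⊞⊞⊞⊞⊞⊞⊞⊞⊞⊞⊞⊞⊞⊞⊞
⊞⊞⊞⊞⊞⊞⊞⊞⊞⊞⊞⊞⊞⊞⊞

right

?????????????⊞⊞
?????????????⊞⊞
?????????????⊞⊞
?????????????⊞⊞
????⊛≋∘⊛⊛????⊞⊞
????∘≋≋∘∘⊛???⊞⊞
????∙∙⊛∘≋⊛???⊞⊞
????≋≋∘⊚∙∘???⊞⊞
⊞⊞⊞⊞⊞⊞⊞⊞⊞⊞⊞⊞⊞⊞⊞
⊞⊞⊞⊞⊞⊞⊞⊞⊞⊞⊞⊞⊞⊞⊞
⊞⊞⊞⊞⊞⊞⊞⊞⊞⊞⊞⊞⊞⊞⊞
⊞⊞⊞⊞⊞⊞⊞⊞⊞⊞⊞⊞⊞⊞⊞
⊞⊞⊞⊞⊞⊞⊞⊞⊞⊞⊞⊞⊞⊞⊞
⊞⊞⊞⊞⊞⊞⊞⊞⊞⊞⊞⊞⊞⊞⊞
⊞⊞⊞⊞⊞⊞⊞⊞⊞⊞⊞⊞⊞⊞⊞

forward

?????????????⊞⊞
?????????????⊞⊞
?????????????⊞⊞
?????????????⊞⊞
?????????????⊞⊞
????⊛≋∘⊛⊛∘???⊞⊞
????∘≋≋∘∘⊛???⊞⊞
????∙∙⊛⊚≋⊛???⊞⊞
????≋≋∘∘∙∘???⊞⊞
⊞⊞⊞⊞⊞⊞⊞⊞⊞⊞⊞⊞⊞⊞⊞
⊞⊞⊞⊞⊞⊞⊞⊞⊞⊞⊞⊞⊞⊞⊞
⊞⊞⊞⊞⊞⊞⊞⊞⊞⊞⊞⊞⊞⊞⊞
⊞⊞⊞⊞⊞⊞⊞⊞⊞⊞⊞⊞⊞⊞⊞
⊞⊞⊞⊞⊞⊞⊞⊞⊞⊞⊞⊞⊞⊞⊞
⊞⊞⊞⊞⊞⊞⊞⊞⊞⊞⊞⊞⊞⊞⊞

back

?????????????⊞⊞
?????????????⊞⊞
?????????????⊞⊞
?????????????⊞⊞
????⊛≋∘⊛⊛∘???⊞⊞
????∘≋≋∘∘⊛???⊞⊞
????∙∙⊛∘≋⊛???⊞⊞
????≋≋∘⊚∙∘???⊞⊞
⊞⊞⊞⊞⊞⊞⊞⊞⊞⊞⊞⊞⊞⊞⊞
⊞⊞⊞⊞⊞⊞⊞⊞⊞⊞⊞⊞⊞⊞⊞
⊞⊞⊞⊞⊞⊞⊞⊞⊞⊞⊞⊞⊞⊞⊞
⊞⊞⊞⊞⊞⊞⊞⊞⊞⊞⊞⊞⊞⊞⊞
⊞⊞⊞⊞⊞⊞⊞⊞⊞⊞⊞⊞⊞⊞⊞
⊞⊞⊞⊞⊞⊞⊞⊞⊞⊞⊞⊞⊞⊞⊞
⊞⊞⊞⊞⊞⊞⊞⊞⊞⊞⊞⊞⊞⊞⊞

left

??????????????⊞
??????????????⊞
??????????????⊞
??????????????⊞
?????⊛≋∘⊛⊛∘???⊞
?????∘≋≋∘∘⊛???⊞
?????∙∙⊛∘≋⊛???⊞
?????≋≋⊚∘∙∘???⊞
⊞⊞⊞⊞⊞⊞⊞⊞⊞⊞⊞⊞⊞⊞⊞
⊞⊞⊞⊞⊞⊞⊞⊞⊞⊞⊞⊞⊞⊞⊞
⊞⊞⊞⊞⊞⊞⊞⊞⊞⊞⊞⊞⊞⊞⊞
⊞⊞⊞⊞⊞⊞⊞⊞⊞⊞⊞⊞⊞⊞⊞
⊞⊞⊞⊞⊞⊞⊞⊞⊞⊞⊞⊞⊞⊞⊞
⊞⊞⊞⊞⊞⊞⊞⊞⊞⊞⊞⊞⊞⊞⊞
⊞⊞⊞⊞⊞⊞⊞⊞⊞⊞⊞⊞⊞⊞⊞

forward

??????????????⊞
??????????????⊞
??????????????⊞
??????????????⊞
??????????????⊞
?????⊛≋∘⊛⊛∘???⊞
?????∘≋≋∘∘⊛???⊞
?????∙∙⊚∘≋⊛???⊞
?????≋≋∘∘∙∘???⊞
⊞⊞⊞⊞⊞⊞⊞⊞⊞⊞⊞⊞⊞⊞⊞
⊞⊞⊞⊞⊞⊞⊞⊞⊞⊞⊞⊞⊞⊞⊞
⊞⊞⊞⊞⊞⊞⊞⊞⊞⊞⊞⊞⊞⊞⊞
⊞⊞⊞⊞⊞⊞⊞⊞⊞⊞⊞⊞⊞⊞⊞
⊞⊞⊞⊞⊞⊞⊞⊞⊞⊞⊞⊞⊞⊞⊞
⊞⊞⊞⊞⊞⊞⊞⊞⊞⊞⊞⊞⊞⊞⊞

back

??????????????⊞
??????????????⊞
??????????????⊞
??????????????⊞
?????⊛≋∘⊛⊛∘???⊞
?????∘≋≋∘∘⊛???⊞
?????∙∙⊛∘≋⊛???⊞
?????≋≋⊚∘∙∘???⊞
⊞⊞⊞⊞⊞⊞⊞⊞⊞⊞⊞⊞⊞⊞⊞
⊞⊞⊞⊞⊞⊞⊞⊞⊞⊞⊞⊞⊞⊞⊞
⊞⊞⊞⊞⊞⊞⊞⊞⊞⊞⊞⊞⊞⊞⊞
⊞⊞⊞⊞⊞⊞⊞⊞⊞⊞⊞⊞⊞⊞⊞
⊞⊞⊞⊞⊞⊞⊞⊞⊞⊞⊞⊞⊞⊞⊞
⊞⊞⊞⊞⊞⊞⊞⊞⊞⊞⊞⊞⊞⊞⊞
⊞⊞⊞⊞⊞⊞⊞⊞⊞⊞⊞⊞⊞⊞⊞

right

?????????????⊞⊞
?????????????⊞⊞
?????????????⊞⊞
?????????????⊞⊞
????⊛≋∘⊛⊛∘???⊞⊞
????∘≋≋∘∘⊛???⊞⊞
????∙∙⊛∘≋⊛???⊞⊞
????≋≋∘⊚∙∘???⊞⊞
⊞⊞⊞⊞⊞⊞⊞⊞⊞⊞⊞⊞⊞⊞⊞
⊞⊞⊞⊞⊞⊞⊞⊞⊞⊞⊞⊞⊞⊞⊞
⊞⊞⊞⊞⊞⊞⊞⊞⊞⊞⊞⊞⊞⊞⊞
⊞⊞⊞⊞⊞⊞⊞⊞⊞⊞⊞⊞⊞⊞⊞
⊞⊞⊞⊞⊞⊞⊞⊞⊞⊞⊞⊞⊞⊞⊞
⊞⊞⊞⊞⊞⊞⊞⊞⊞⊞⊞⊞⊞⊞⊞
⊞⊞⊞⊞⊞⊞⊞⊞⊞⊞⊞⊞⊞⊞⊞

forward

?????????????⊞⊞
?????????????⊞⊞
?????????????⊞⊞
?????????????⊞⊞
?????????????⊞⊞
????⊛≋∘⊛⊛∘???⊞⊞
????∘≋≋∘∘⊛???⊞⊞
????∙∙⊛⊚≋⊛???⊞⊞
????≋≋∘∘∙∘???⊞⊞
⊞⊞⊞⊞⊞⊞⊞⊞⊞⊞⊞⊞⊞⊞⊞
⊞⊞⊞⊞⊞⊞⊞⊞⊞⊞⊞⊞⊞⊞⊞
⊞⊞⊞⊞⊞⊞⊞⊞⊞⊞⊞⊞⊞⊞⊞
⊞⊞⊞⊞⊞⊞⊞⊞⊞⊞⊞⊞⊞⊞⊞
⊞⊞⊞⊞⊞⊞⊞⊞⊞⊞⊞⊞⊞⊞⊞
⊞⊞⊞⊞⊞⊞⊞⊞⊞⊞⊞⊞⊞⊞⊞

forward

?????????????⊞⊞
?????????????⊞⊞
?????????????⊞⊞
?????????????⊞⊞
?????????????⊞⊞
?????⊞∙∘∙∘???⊞⊞
????⊛≋∘⊛⊛∘???⊞⊞
????∘≋≋⊚∘⊛???⊞⊞
????∙∙⊛∘≋⊛???⊞⊞
????≋≋∘∘∙∘???⊞⊞
⊞⊞⊞⊞⊞⊞⊞⊞⊞⊞⊞⊞⊞⊞⊞
⊞⊞⊞⊞⊞⊞⊞⊞⊞⊞⊞⊞⊞⊞⊞
⊞⊞⊞⊞⊞⊞⊞⊞⊞⊞⊞⊞⊞⊞⊞
⊞⊞⊞⊞⊞⊞⊞⊞⊞⊞⊞⊞⊞⊞⊞
⊞⊞⊞⊞⊞⊞⊞⊞⊞⊞⊞⊞⊞⊞⊞

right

????????????⊞⊞⊞
????????????⊞⊞⊞
????????????⊞⊞⊞
????????????⊞⊞⊞
????????????⊞⊞⊞
????⊞∙∘∙∘⊛??⊞⊞⊞
???⊛≋∘⊛⊛∘∘??⊞⊞⊞
???∘≋≋∘⊚⊛∙??⊞⊞⊞
???∙∙⊛∘≋⊛≋??⊞⊞⊞
???≋≋∘∘∙∘⊛??⊞⊞⊞
⊞⊞⊞⊞⊞⊞⊞⊞⊞⊞⊞⊞⊞⊞⊞
⊞⊞⊞⊞⊞⊞⊞⊞⊞⊞⊞⊞⊞⊞⊞
⊞⊞⊞⊞⊞⊞⊞⊞⊞⊞⊞⊞⊞⊞⊞
⊞⊞⊞⊞⊞⊞⊞⊞⊞⊞⊞⊞⊞⊞⊞
⊞⊞⊞⊞⊞⊞⊞⊞⊞⊞⊞⊞⊞⊞⊞

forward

????????????⊞⊞⊞
????????????⊞⊞⊞
????????????⊞⊞⊞
????????????⊞⊞⊞
????????????⊞⊞⊞
?????∘⊞∘∘⊞??⊞⊞⊞
????⊞∙∘∙∘⊛??⊞⊞⊞
???⊛≋∘⊛⊚∘∘??⊞⊞⊞
???∘≋≋∘∘⊛∙??⊞⊞⊞
???∙∙⊛∘≋⊛≋??⊞⊞⊞
???≋≋∘∘∙∘⊛??⊞⊞⊞
⊞⊞⊞⊞⊞⊞⊞⊞⊞⊞⊞⊞⊞⊞⊞
⊞⊞⊞⊞⊞⊞⊞⊞⊞⊞⊞⊞⊞⊞⊞
⊞⊞⊞⊞⊞⊞⊞⊞⊞⊞⊞⊞⊞⊞⊞
⊞⊞⊞⊞⊞⊞⊞⊞⊞⊞⊞⊞⊞⊞⊞

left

?????????????⊞⊞
?????????????⊞⊞
?????????????⊞⊞
?????????????⊞⊞
?????????????⊞⊞
?????⊛∘⊞∘∘⊞??⊞⊞
?????⊞∙∘∙∘⊛??⊞⊞
????⊛≋∘⊚⊛∘∘??⊞⊞
????∘≋≋∘∘⊛∙??⊞⊞
????∙∙⊛∘≋⊛≋??⊞⊞
????≋≋∘∘∙∘⊛??⊞⊞
⊞⊞⊞⊞⊞⊞⊞⊞⊞⊞⊞⊞⊞⊞⊞
⊞⊞⊞⊞⊞⊞⊞⊞⊞⊞⊞⊞⊞⊞⊞
⊞⊞⊞⊞⊞⊞⊞⊞⊞⊞⊞⊞⊞⊞⊞
⊞⊞⊞⊞⊞⊞⊞⊞⊞⊞⊞⊞⊞⊞⊞

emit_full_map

?⊛∘⊞∘∘⊞
?⊞∙∘∙∘⊛
⊛≋∘⊚⊛∘∘
∘≋≋∘∘⊛∙
∙∙⊛∘≋⊛≋
≋≋∘∘∙∘⊛


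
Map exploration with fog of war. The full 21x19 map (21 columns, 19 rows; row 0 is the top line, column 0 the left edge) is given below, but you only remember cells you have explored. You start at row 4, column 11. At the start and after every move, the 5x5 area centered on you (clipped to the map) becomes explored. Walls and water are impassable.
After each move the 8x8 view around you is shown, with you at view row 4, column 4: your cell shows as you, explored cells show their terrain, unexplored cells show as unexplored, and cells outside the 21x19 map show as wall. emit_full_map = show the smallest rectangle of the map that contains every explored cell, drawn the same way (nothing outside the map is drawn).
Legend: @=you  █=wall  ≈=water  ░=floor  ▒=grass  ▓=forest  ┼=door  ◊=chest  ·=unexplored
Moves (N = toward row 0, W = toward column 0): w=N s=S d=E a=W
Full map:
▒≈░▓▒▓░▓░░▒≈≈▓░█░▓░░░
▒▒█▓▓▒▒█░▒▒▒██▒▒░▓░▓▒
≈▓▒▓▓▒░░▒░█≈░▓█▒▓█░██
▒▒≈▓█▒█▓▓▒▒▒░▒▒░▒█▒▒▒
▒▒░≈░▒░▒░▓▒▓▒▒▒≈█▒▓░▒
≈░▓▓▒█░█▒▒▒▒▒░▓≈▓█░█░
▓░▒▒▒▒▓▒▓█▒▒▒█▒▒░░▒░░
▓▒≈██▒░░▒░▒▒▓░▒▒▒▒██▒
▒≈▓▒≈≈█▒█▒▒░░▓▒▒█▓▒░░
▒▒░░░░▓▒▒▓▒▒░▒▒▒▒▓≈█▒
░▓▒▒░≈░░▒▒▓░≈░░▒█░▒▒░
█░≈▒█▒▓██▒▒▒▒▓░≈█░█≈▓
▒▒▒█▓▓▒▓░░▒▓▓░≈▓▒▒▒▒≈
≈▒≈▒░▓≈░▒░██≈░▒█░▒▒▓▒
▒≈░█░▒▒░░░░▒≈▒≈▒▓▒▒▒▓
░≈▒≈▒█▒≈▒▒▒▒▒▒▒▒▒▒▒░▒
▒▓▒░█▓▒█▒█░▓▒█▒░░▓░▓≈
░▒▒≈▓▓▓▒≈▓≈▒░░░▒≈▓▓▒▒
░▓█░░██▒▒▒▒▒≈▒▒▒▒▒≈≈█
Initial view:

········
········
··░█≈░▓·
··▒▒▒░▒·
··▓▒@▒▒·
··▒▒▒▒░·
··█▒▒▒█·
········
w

████████
········
··▒▒▒██·
··░█≈░▓·
··▒▒@░▒·
··▓▒▓▒▒·
··▒▒▒▒░·
··█▒▒▒█·

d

████████
········
·▒▒▒██▒·
·░█≈░▓█·
·▒▒▒@▒▒·
·▓▒▓▒▒▒·
·▒▒▒▒░▓·
·█▒▒▒█··

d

████████
········
▒▒▒██▒▒·
░█≈░▓█▒·
▒▒▒░@▒░·
▓▒▓▒▒▒≈·
▒▒▒▒░▓≈·
█▒▒▒█···

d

████████
········
▒▒██▒▒░·
█≈░▓█▒▓·
▒▒░▒@░▒·
▒▓▒▒▒≈█·
▒▒▒░▓≈▓·
▒▒▒█····

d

████████
········
▒██▒▒░▓·
≈░▓█▒▓█·
▒░▒▒@▒█·
▓▒▒▒≈█▒·
▒▒░▓≈▓█·
▒▒█·····

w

████████
████████
··▓░█░▓·
▒██▒▒░▓·
≈░▓█@▓█·
▒░▒▒░▒█·
▓▒▒▒≈█▒·
▒▒░▓≈▓█·

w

████████
████████
████████
··▓░█░▓·
▒██▒@░▓·
≈░▓█▒▓█·
▒░▒▒░▒█·
▓▒▒▒≈█▒·

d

████████
████████
████████
·▓░█░▓░·
██▒▒@▓░·
░▓█▒▓█░·
░▒▒░▒█▒·
▒▒▒≈█▒··

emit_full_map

····▓░█░▓░
▒▒▒██▒▒@▓░
░█≈░▓█▒▓█░
▒▒▒░▒▒░▒█▒
▓▒▓▒▒▒≈█▒·
▒▒▒▒░▓≈▓█·
█▒▒▒█·····

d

████████
████████
████████
▓░█░▓░░·
█▒▒░@░▓·
▓█▒▓█░█·
▒▒░▒█▒▒·
▒▒≈█▒···

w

████████
████████
████████
████████
▓░█░@░░·
█▒▒░▓░▓·
▓█▒▓█░█·
▒▒░▒█▒▒·

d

████████
████████
████████
████████
░█░▓@░░█
▒▒░▓░▓▒█
█▒▓█░███
▒░▒█▒▒·█

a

████████
████████
████████
████████
▓░█░@░░░
█▒▒░▓░▓▒
▓█▒▓█░██
▒▒░▒█▒▒·

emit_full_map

····▓░█░@░░░
▒▒▒██▒▒░▓░▓▒
░█≈░▓█▒▓█░██
▒▒▒░▒▒░▒█▒▒·
▓▒▓▒▒▒≈█▒···
▒▒▒▒░▓≈▓█···
█▒▒▒█·······

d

████████
████████
████████
████████
░█░▓@░░█
▒▒░▓░▓▒█
█▒▓█░███
▒░▒█▒▒·█

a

████████
████████
████████
████████
▓░█░@░░░
█▒▒░▓░▓▒
▓█▒▓█░██
▒▒░▒█▒▒·

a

████████
████████
████████
████████
·▓░█@▓░░
██▒▒░▓░▓
░▓█▒▓█░█
░▒▒░▒█▒▒


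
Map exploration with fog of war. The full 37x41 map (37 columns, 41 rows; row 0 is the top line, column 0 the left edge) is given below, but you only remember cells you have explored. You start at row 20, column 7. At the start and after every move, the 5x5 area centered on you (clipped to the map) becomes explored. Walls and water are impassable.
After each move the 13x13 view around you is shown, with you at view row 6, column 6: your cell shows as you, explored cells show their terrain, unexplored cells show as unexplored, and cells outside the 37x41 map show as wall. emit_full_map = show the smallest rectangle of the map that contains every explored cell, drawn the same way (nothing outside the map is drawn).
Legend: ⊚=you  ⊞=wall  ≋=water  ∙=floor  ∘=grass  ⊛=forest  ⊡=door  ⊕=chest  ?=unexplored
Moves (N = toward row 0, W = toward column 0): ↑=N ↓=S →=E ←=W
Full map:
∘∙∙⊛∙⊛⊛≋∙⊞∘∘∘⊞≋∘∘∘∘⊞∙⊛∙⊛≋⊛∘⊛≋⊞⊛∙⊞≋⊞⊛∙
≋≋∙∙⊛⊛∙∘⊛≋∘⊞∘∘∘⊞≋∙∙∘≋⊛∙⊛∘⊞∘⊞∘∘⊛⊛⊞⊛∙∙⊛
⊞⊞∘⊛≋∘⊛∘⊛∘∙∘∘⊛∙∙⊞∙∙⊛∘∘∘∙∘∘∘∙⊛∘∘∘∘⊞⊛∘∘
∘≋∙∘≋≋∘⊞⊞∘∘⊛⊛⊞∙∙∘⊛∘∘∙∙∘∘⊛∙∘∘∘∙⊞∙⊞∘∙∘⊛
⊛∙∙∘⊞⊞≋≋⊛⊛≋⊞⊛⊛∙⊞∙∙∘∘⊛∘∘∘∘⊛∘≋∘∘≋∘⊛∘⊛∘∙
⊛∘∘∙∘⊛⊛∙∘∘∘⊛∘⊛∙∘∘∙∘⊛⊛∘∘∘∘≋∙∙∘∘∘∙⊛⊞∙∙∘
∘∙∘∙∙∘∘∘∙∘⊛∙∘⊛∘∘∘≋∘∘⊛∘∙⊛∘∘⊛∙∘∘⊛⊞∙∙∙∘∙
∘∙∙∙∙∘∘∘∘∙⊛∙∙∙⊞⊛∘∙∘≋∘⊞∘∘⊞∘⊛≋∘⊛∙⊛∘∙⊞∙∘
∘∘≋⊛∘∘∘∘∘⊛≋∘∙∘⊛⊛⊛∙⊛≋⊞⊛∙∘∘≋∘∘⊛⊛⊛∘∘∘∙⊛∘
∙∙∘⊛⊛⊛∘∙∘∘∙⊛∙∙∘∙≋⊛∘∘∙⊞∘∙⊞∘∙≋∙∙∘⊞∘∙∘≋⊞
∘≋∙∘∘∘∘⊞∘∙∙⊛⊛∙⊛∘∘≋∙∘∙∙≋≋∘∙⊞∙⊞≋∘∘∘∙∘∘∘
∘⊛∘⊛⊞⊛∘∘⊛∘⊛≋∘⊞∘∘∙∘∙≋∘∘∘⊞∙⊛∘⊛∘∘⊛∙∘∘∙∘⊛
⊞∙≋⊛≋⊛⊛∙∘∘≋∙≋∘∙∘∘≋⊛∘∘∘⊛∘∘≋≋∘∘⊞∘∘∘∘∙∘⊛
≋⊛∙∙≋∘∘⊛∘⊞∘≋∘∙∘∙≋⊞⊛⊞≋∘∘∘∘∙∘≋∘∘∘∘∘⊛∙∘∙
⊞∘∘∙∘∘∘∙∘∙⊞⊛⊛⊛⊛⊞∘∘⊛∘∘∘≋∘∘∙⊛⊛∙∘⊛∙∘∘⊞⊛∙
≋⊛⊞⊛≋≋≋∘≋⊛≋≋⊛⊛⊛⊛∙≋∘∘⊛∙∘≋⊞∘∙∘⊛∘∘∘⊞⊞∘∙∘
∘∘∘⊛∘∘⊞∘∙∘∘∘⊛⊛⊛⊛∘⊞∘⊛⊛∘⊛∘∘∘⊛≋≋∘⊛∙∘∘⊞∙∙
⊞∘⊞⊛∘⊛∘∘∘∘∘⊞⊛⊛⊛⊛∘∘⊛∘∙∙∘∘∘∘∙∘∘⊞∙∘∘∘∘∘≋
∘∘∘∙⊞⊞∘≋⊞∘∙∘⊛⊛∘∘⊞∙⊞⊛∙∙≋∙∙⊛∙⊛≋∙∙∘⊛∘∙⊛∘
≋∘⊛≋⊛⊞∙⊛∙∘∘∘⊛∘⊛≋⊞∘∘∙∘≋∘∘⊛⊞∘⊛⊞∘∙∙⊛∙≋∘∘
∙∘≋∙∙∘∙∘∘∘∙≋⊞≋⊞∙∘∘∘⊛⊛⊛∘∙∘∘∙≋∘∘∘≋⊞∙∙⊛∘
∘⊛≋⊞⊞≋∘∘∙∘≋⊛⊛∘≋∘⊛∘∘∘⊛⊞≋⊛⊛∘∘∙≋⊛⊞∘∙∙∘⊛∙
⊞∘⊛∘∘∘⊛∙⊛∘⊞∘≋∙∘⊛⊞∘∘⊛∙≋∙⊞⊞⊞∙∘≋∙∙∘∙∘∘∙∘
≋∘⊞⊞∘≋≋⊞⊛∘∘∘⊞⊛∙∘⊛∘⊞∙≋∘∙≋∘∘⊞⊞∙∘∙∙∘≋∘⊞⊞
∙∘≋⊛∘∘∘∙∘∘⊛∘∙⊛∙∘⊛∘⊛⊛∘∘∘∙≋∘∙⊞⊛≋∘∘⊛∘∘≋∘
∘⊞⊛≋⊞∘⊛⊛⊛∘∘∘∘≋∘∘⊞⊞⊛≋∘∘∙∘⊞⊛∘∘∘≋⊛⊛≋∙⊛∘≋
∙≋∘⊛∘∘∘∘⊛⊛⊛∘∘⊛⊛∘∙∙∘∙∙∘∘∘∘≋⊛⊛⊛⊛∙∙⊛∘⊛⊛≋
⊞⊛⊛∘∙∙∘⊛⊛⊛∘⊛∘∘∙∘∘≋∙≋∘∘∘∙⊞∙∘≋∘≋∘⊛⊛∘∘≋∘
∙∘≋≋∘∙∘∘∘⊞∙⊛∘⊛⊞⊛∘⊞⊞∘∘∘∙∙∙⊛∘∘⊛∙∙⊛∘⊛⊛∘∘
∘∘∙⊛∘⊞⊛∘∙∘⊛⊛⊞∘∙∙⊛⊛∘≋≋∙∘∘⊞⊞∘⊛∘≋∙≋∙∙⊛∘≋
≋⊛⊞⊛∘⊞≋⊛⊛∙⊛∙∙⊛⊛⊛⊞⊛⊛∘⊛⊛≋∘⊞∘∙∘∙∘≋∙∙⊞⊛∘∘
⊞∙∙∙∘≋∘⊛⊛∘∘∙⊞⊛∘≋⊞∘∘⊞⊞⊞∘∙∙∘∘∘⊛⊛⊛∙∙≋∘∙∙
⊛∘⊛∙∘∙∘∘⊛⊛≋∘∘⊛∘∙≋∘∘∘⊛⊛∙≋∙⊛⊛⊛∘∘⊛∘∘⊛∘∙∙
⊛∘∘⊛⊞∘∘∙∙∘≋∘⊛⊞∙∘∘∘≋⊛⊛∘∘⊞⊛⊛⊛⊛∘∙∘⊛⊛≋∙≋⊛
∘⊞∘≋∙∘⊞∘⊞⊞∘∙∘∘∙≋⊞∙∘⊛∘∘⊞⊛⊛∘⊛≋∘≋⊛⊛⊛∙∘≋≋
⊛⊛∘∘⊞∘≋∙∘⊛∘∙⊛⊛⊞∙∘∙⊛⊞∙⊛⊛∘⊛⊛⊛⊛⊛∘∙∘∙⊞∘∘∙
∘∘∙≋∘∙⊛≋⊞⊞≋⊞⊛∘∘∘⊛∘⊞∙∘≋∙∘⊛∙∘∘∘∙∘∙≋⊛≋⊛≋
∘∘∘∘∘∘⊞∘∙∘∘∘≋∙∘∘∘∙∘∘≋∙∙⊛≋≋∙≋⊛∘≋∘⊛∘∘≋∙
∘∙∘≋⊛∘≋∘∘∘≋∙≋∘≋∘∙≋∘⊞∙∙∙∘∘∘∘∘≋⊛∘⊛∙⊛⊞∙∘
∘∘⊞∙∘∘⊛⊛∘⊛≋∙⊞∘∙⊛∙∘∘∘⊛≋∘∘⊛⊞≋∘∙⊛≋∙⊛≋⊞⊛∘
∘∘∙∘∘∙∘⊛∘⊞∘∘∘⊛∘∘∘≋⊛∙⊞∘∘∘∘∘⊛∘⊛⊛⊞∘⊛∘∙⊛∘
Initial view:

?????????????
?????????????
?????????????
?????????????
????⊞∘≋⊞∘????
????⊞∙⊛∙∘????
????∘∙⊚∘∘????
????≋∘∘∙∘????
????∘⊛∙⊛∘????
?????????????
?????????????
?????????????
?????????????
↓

?????????????
?????????????
?????????????
????⊞∘≋⊞∘????
????⊞∙⊛∙∘????
????∘∙∘∘∘????
????≋∘⊚∙∘????
????∘⊛∙⊛∘????
????≋≋⊞⊛∘????
?????????????
?????????????
?????????????
?????????????

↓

?????????????
?????????????
????⊞∘≋⊞∘????
????⊞∙⊛∙∘????
????∘∙∘∘∘????
????≋∘∘∙∘????
????∘⊛⊚⊛∘????
????≋≋⊞⊛∘????
????∘∘∙∘∘????
?????????????
?????????????
?????????????
?????????????

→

?????????????
?????????????
???⊞∘≋⊞∘?????
???⊞∙⊛∙∘?????
???∘∙∘∘∘∙????
???≋∘∘∙∘≋????
???∘⊛∙⊚∘⊞????
???≋≋⊞⊛∘∘????
???∘∘∙∘∘⊛????
?????????????
?????????????
?????????????
?????????????

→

?????????????
?????????????
??⊞∘≋⊞∘??????
??⊞∙⊛∙∘??????
??∘∙∘∘∘∙≋????
??≋∘∘∙∘≋⊛????
??∘⊛∙⊛⊚⊞∘????
??≋≋⊞⊛∘∘∘????
??∘∘∙∘∘⊛∘????
?????????????
?????????????
?????????????
?????????????

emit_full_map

⊞∘≋⊞∘??
⊞∙⊛∙∘??
∘∙∘∘∘∙≋
≋∘∘∙∘≋⊛
∘⊛∙⊛⊚⊞∘
≋≋⊞⊛∘∘∘
∘∘∙∘∘⊛∘

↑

?????????????
?????????????
?????????????
??⊞∘≋⊞∘??????
??⊞∙⊛∙∘∘∘????
??∘∙∘∘∘∙≋????
??≋∘∘∙⊚≋⊛????
??∘⊛∙⊛∘⊞∘????
??≋≋⊞⊛∘∘∘????
??∘∘∙∘∘⊛∘????
?????????????
?????????????
?????????????

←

?????????????
?????????????
?????????????
???⊞∘≋⊞∘?????
???⊞∙⊛∙∘∘∘???
???∘∙∘∘∘∙≋???
???≋∘∘⊚∘≋⊛???
???∘⊛∙⊛∘⊞∘???
???≋≋⊞⊛∘∘∘???
???∘∘∙∘∘⊛∘???
?????????????
?????????????
?????????????

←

?????????????
?????????????
?????????????
????⊞∘≋⊞∘????
????⊞∙⊛∙∘∘∘??
????∘∙∘∘∘∙≋??
????≋∘⊚∙∘≋⊛??
????∘⊛∙⊛∘⊞∘??
????≋≋⊞⊛∘∘∘??
????∘∘∙∘∘⊛∘??
?????????????
?????????????
?????????????

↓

?????????????
?????????????
????⊞∘≋⊞∘????
????⊞∙⊛∙∘∘∘??
????∘∙∘∘∘∙≋??
????≋∘∘∙∘≋⊛??
????∘⊛⊚⊛∘⊞∘??
????≋≋⊞⊛∘∘∘??
????∘∘∙∘∘⊛∘??
?????????????
?????????????
?????????????
?????????????

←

?????????????
?????????????
?????⊞∘≋⊞∘???
?????⊞∙⊛∙∘∘∘?
????∙∘∙∘∘∘∙≋?
????⊞≋∘∘∙∘≋⊛?
????∘∘⊚∙⊛∘⊞∘?
????∘≋≋⊞⊛∘∘∘?
????∘∘∘∙∘∘⊛∘?
?????????????
?????????????
?????????????
?????????????

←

⊞????????????
⊞????????????
⊞?????⊞∘≋⊞∘??
⊞?????⊞∙⊛∙∘∘∘
⊞???∙∙∘∙∘∘∘∙≋
⊞???⊞⊞≋∘∘∙∘≋⊛
⊞???∘∘⊚⊛∙⊛∘⊞∘
⊞???⊞∘≋≋⊞⊛∘∘∘
⊞???⊛∘∘∘∙∘∘⊛∘
⊞????????????
⊞????????????
⊞????????????
⊞????????????

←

⊞⊞???????????
⊞⊞???????????
⊞⊞?????⊞∘≋⊞∘?
⊞⊞?????⊞∙⊛∙∘∘
⊞⊞??≋∙∙∘∙∘∘∘∙
⊞⊞??≋⊞⊞≋∘∘∙∘≋
⊞⊞??⊛∘⊚∘⊛∙⊛∘⊞
⊞⊞??⊞⊞∘≋≋⊞⊛∘∘
⊞⊞??≋⊛∘∘∘∙∘∘⊛
⊞⊞???????????
⊞⊞???????????
⊞⊞???????????
⊞⊞???????????

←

⊞⊞⊞??????????
⊞⊞⊞??????????
⊞⊞⊞?????⊞∘≋⊞∘
⊞⊞⊞?????⊞∙⊛∙∘
⊞⊞⊞?∘≋∙∙∘∙∘∘∘
⊞⊞⊞?⊛≋⊞⊞≋∘∘∙∘
⊞⊞⊞?∘⊛⊚∘∘⊛∙⊛∘
⊞⊞⊞?∘⊞⊞∘≋≋⊞⊛∘
⊞⊞⊞?∘≋⊛∘∘∘∙∘∘
⊞⊞⊞??????????
⊞⊞⊞??????????
⊞⊞⊞??????????
⊞⊞⊞??????????

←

⊞⊞⊞⊞?????????
⊞⊞⊞⊞?????????
⊞⊞⊞⊞?????⊞∘≋⊞
⊞⊞⊞⊞?????⊞∙⊛∙
⊞⊞⊞⊞∙∘≋∙∙∘∙∘∘
⊞⊞⊞⊞∘⊛≋⊞⊞≋∘∘∙
⊞⊞⊞⊞⊞∘⊚∘∘∘⊛∙⊛
⊞⊞⊞⊞≋∘⊞⊞∘≋≋⊞⊛
⊞⊞⊞⊞∙∘≋⊛∘∘∘∙∘
⊞⊞⊞⊞?????????
⊞⊞⊞⊞?????????
⊞⊞⊞⊞?????????
⊞⊞⊞⊞?????????

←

⊞⊞⊞⊞⊞????????
⊞⊞⊞⊞⊞????????
⊞⊞⊞⊞⊞?????⊞∘≋
⊞⊞⊞⊞⊞?????⊞∙⊛
⊞⊞⊞⊞⊞∙∘≋∙∙∘∙∘
⊞⊞⊞⊞⊞∘⊛≋⊞⊞≋∘∘
⊞⊞⊞⊞⊞⊞⊚⊛∘∘∘⊛∙
⊞⊞⊞⊞⊞≋∘⊞⊞∘≋≋⊞
⊞⊞⊞⊞⊞∙∘≋⊛∘∘∘∙
⊞⊞⊞⊞⊞????????
⊞⊞⊞⊞⊞????????
⊞⊞⊞⊞⊞????????
⊞⊞⊞⊞⊞????????

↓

⊞⊞⊞⊞⊞????????
⊞⊞⊞⊞⊞?????⊞∘≋
⊞⊞⊞⊞⊞?????⊞∙⊛
⊞⊞⊞⊞⊞∙∘≋∙∙∘∙∘
⊞⊞⊞⊞⊞∘⊛≋⊞⊞≋∘∘
⊞⊞⊞⊞⊞⊞∘⊛∘∘∘⊛∙
⊞⊞⊞⊞⊞≋⊚⊞⊞∘≋≋⊞
⊞⊞⊞⊞⊞∙∘≋⊛∘∘∘∙
⊞⊞⊞⊞⊞∘⊞⊛≋????
⊞⊞⊞⊞⊞????????
⊞⊞⊞⊞⊞????????
⊞⊞⊞⊞⊞????????
⊞⊞⊞⊞⊞????????

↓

⊞⊞⊞⊞⊞?????⊞∘≋
⊞⊞⊞⊞⊞?????⊞∙⊛
⊞⊞⊞⊞⊞∙∘≋∙∙∘∙∘
⊞⊞⊞⊞⊞∘⊛≋⊞⊞≋∘∘
⊞⊞⊞⊞⊞⊞∘⊛∘∘∘⊛∙
⊞⊞⊞⊞⊞≋∘⊞⊞∘≋≋⊞
⊞⊞⊞⊞⊞∙⊚≋⊛∘∘∘∙
⊞⊞⊞⊞⊞∘⊞⊛≋????
⊞⊞⊞⊞⊞∙≋∘⊛????
⊞⊞⊞⊞⊞????????
⊞⊞⊞⊞⊞????????
⊞⊞⊞⊞⊞????????
⊞⊞⊞⊞⊞????????

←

⊞⊞⊞⊞⊞⊞?????⊞∘
⊞⊞⊞⊞⊞⊞?????⊞∙
⊞⊞⊞⊞⊞⊞∙∘≋∙∙∘∙
⊞⊞⊞⊞⊞⊞∘⊛≋⊞⊞≋∘
⊞⊞⊞⊞⊞⊞⊞∘⊛∘∘∘⊛
⊞⊞⊞⊞⊞⊞≋∘⊞⊞∘≋≋
⊞⊞⊞⊞⊞⊞⊚∘≋⊛∘∘∘
⊞⊞⊞⊞⊞⊞∘⊞⊛≋???
⊞⊞⊞⊞⊞⊞∙≋∘⊛???
⊞⊞⊞⊞⊞⊞???????
⊞⊞⊞⊞⊞⊞???????
⊞⊞⊞⊞⊞⊞???????
⊞⊞⊞⊞⊞⊞???????

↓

⊞⊞⊞⊞⊞⊞?????⊞∙
⊞⊞⊞⊞⊞⊞∙∘≋∙∙∘∙
⊞⊞⊞⊞⊞⊞∘⊛≋⊞⊞≋∘
⊞⊞⊞⊞⊞⊞⊞∘⊛∘∘∘⊛
⊞⊞⊞⊞⊞⊞≋∘⊞⊞∘≋≋
⊞⊞⊞⊞⊞⊞∙∘≋⊛∘∘∘
⊞⊞⊞⊞⊞⊞⊚⊞⊛≋???
⊞⊞⊞⊞⊞⊞∙≋∘⊛???
⊞⊞⊞⊞⊞⊞⊞⊛⊛????
⊞⊞⊞⊞⊞⊞???????
⊞⊞⊞⊞⊞⊞???????
⊞⊞⊞⊞⊞⊞???????
⊞⊞⊞⊞⊞⊞???????

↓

⊞⊞⊞⊞⊞⊞∙∘≋∙∙∘∙
⊞⊞⊞⊞⊞⊞∘⊛≋⊞⊞≋∘
⊞⊞⊞⊞⊞⊞⊞∘⊛∘∘∘⊛
⊞⊞⊞⊞⊞⊞≋∘⊞⊞∘≋≋
⊞⊞⊞⊞⊞⊞∙∘≋⊛∘∘∘
⊞⊞⊞⊞⊞⊞∘⊞⊛≋???
⊞⊞⊞⊞⊞⊞⊚≋∘⊛???
⊞⊞⊞⊞⊞⊞⊞⊛⊛????
⊞⊞⊞⊞⊞⊞∙∘≋????
⊞⊞⊞⊞⊞⊞???????
⊞⊞⊞⊞⊞⊞???????
⊞⊞⊞⊞⊞⊞???????
⊞⊞⊞⊞⊞⊞???????

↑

⊞⊞⊞⊞⊞⊞?????⊞∙
⊞⊞⊞⊞⊞⊞∙∘≋∙∙∘∙
⊞⊞⊞⊞⊞⊞∘⊛≋⊞⊞≋∘
⊞⊞⊞⊞⊞⊞⊞∘⊛∘∘∘⊛
⊞⊞⊞⊞⊞⊞≋∘⊞⊞∘≋≋
⊞⊞⊞⊞⊞⊞∙∘≋⊛∘∘∘
⊞⊞⊞⊞⊞⊞⊚⊞⊛≋???
⊞⊞⊞⊞⊞⊞∙≋∘⊛???
⊞⊞⊞⊞⊞⊞⊞⊛⊛????
⊞⊞⊞⊞⊞⊞∙∘≋????
⊞⊞⊞⊞⊞⊞???????
⊞⊞⊞⊞⊞⊞???????
⊞⊞⊞⊞⊞⊞???????

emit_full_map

?????⊞∘≋⊞∘??
?????⊞∙⊛∙∘∘∘
∙∘≋∙∙∘∙∘∘∘∙≋
∘⊛≋⊞⊞≋∘∘∙∘≋⊛
⊞∘⊛∘∘∘⊛∙⊛∘⊞∘
≋∘⊞⊞∘≋≋⊞⊛∘∘∘
∙∘≋⊛∘∘∘∙∘∘⊛∘
⊚⊞⊛≋????????
∙≋∘⊛????????
⊞⊛⊛?????????
∙∘≋?????????
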